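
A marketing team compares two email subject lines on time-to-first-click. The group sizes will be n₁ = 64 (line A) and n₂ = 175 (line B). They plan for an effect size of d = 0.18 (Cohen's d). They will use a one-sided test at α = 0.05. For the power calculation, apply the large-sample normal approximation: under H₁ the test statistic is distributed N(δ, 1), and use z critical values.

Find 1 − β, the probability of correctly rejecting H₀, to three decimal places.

Noncentrality parameter: δ = d / √(1/n₁ + 1/n₂) = 0.18 / √(1/64 + 1/175) = 1.2322
Critical value for a one-sided test at α = 0.05: z_α = 1.645.
Power = P(Z > 1.645 − δ) = Φ(-0.413) = 0.3399.

Power ≈ 0.340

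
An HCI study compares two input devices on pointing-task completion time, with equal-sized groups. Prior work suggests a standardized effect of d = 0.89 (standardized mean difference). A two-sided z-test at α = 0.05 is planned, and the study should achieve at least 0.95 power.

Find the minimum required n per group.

n = 33 per group

Set Φ(δ − 1.960) = 0.95; then δ − 1.960 = Φ⁻¹(0.95) = 1.645, giving δ = 3.605.
(The Φ(−δ − z_{α/2}) term is vanishingly small for δ > 0 and is dropped in the standard sample-size formula.)
δ = d·√(n/2) ⇒ n = 2(δ/d)² = 2 × (3.605 / 0.89)² = 32.81.
Round up to the next whole unit.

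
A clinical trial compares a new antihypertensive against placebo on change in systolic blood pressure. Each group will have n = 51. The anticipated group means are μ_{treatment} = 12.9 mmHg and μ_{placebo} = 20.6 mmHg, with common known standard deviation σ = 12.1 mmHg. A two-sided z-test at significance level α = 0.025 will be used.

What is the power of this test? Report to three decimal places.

Standardized effect: d = |μ_{treatment} − μ_{placebo}| / σ = |12.9 − 20.6| / 12.1 = 0.6364
Noncentrality parameter: δ = d·√(n/2) = 0.6364 × √(51/2) = 3.2135
Two-sided α = 0.025 → critical value z_{0.0125} = 2.241.
Power = Φ(δ − 2.241) + Φ(−δ − 2.241) = Φ(0.972) + Φ(-5.455) = 0.8345 + 0.0000 = 0.8345.

Power ≈ 0.834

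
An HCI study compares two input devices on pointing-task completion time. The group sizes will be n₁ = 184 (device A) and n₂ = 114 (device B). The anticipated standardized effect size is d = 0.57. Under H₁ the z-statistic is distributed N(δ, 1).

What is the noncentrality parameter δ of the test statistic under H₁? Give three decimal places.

δ ≈ 4.782

δ = d / √(1/n₁ + 1/n₂) = 0.57 / √(1/184 + 1/114) = 4.7822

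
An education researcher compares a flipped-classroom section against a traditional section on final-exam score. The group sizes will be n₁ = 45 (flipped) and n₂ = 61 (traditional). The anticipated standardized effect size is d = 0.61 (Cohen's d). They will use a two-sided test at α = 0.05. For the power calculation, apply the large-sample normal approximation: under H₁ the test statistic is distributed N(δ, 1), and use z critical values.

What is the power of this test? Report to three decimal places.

Noncentrality parameter: δ = d / √(1/n₁ + 1/n₂) = 0.61 / √(1/45 + 1/61) = 3.1042
Two-sided α = 0.05 → critical value z_{0.025} = 1.960.
Power = Φ(δ − 1.960) + Φ(−δ − 1.960) = Φ(1.144) + Φ(-5.064) = 0.8737 + 0.0000 = 0.8737.

Power ≈ 0.874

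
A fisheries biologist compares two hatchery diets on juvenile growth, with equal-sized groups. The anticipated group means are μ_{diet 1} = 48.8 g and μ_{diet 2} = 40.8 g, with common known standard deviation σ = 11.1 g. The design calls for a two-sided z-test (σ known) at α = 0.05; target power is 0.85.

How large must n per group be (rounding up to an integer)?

Standardized effect: d = |μ_{diet 1} − μ_{diet 2}| / σ = |48.8 − 40.8| / 11.1 = 0.7207
Set Φ(δ − 1.960) = 0.85; then δ − 1.960 = Φ⁻¹(0.85) = 1.036, giving δ = 2.996.
(The Φ(−δ − z_{α/2}) term is vanishingly small for δ > 0 and is dropped in the standard sample-size formula.)
δ = d·√(n/2) ⇒ n = 2(δ/d)² = 2 × (2.996 / 0.7207)² = 34.57.
Round up to the next whole unit.

n = 35 per group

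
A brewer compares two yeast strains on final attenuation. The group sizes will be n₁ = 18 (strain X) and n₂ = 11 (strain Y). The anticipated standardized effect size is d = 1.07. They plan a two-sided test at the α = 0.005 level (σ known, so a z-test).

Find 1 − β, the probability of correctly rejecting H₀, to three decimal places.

Noncentrality parameter: δ = d / √(1/n₁ + 1/n₂) = 1.07 / √(1/18 + 1/11) = 2.7959
Two-sided α = 0.005 → critical value z_{0.0025} = 2.807.
Power = Φ(δ − 2.807) + Φ(−δ − 2.807) = Φ(-0.011) + Φ(-5.603) = 0.4955 + 0.0000 = 0.4955.

Power ≈ 0.496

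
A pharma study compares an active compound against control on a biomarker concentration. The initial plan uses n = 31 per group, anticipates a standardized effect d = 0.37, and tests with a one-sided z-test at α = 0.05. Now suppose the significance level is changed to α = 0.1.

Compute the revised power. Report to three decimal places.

δ = d·√(n/2) = 0.37 × √(31/2) = 1.4567 (unchanged). New critical value: z_{0.1} = 1.282.
Revised power = Φ(δ − 1.282) = Φ(0.175) = 0.5695.

Power ≈ 0.570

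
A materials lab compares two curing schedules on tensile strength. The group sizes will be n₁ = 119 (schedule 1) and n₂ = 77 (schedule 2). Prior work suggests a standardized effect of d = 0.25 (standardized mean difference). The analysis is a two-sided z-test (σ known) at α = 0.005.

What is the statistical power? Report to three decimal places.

Noncentrality parameter: δ = d / √(1/n₁ + 1/n₂) = 0.25 / √(1/119 + 1/77) = 1.7093
Critical value for a two-sided test at α = 0.005: z_{α/2} = 2.807.
Power = Φ(δ − 2.807) + Φ(−δ − 2.807) = Φ(-1.098) + Φ(-4.516) = 0.1362 + 0.0000 = 0.1362.

Power ≈ 0.136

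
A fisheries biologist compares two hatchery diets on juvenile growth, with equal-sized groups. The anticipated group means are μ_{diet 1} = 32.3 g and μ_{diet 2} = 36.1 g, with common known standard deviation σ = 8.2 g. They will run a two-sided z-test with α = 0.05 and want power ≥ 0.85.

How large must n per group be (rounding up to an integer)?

n = 84 per group

Standardized effect: d = |μ_{diet 1} − μ_{diet 2}| / σ = |32.3 − 36.1| / 8.2 = 0.4634
For power 0.85 need Φ(δ − z_{0.025}) = 0.85, so δ = z_{0.025} + z_{0.15} = 1.960 + 1.036 = 2.996.
(The Φ(−δ − z_{α/2}) term is vanishingly small for δ > 0 and is dropped in the standard sample-size formula.)
δ = d·√(n/2) ⇒ n = 2(δ/d)² = 2 × (2.996 / 0.4634)² = 83.62.
Rounding up, n = 84 per group.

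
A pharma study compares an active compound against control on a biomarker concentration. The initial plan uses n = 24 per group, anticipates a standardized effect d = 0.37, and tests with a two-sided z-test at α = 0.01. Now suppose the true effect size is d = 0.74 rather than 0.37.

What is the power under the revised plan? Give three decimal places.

Power ≈ 0.495

With d = 0.74: δ = d·√(n/2) = 0.74 × √(24/2) = 2.5634. Critical value z_{0.005} = 2.576.
Revised power = Φ(δ − 2.576) + Φ(−δ − 2.576) = Φ(-0.012) + Φ(-5.139) = 0.4951 + 0.0000 = 0.4951.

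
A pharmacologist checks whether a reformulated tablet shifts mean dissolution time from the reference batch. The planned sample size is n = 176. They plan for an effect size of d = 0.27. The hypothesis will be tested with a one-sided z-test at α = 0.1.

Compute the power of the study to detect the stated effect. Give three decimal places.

Noncentrality parameter: λ = d·√n = 0.27 × √176 = 3.5820
Critical value for a one-sided test at α = 0.1: z_α = 1.282.
Power = P(Z > 1.282 − λ) = Φ(2.300) = 0.9893.

Power ≈ 0.989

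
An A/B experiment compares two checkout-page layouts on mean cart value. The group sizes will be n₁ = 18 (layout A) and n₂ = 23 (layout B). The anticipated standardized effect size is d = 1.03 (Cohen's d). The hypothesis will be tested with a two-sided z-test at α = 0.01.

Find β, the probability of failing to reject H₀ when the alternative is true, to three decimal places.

Noncentrality parameter: λ = d / √(1/n₁ + 1/n₂) = 1.03 / √(1/18 + 1/23) = 3.2730
Two-sided α = 0.01 → critical value z_{0.005} = 2.576.
Power = Φ(λ − 2.576) + Φ(−λ − 2.576) = Φ(0.697) + Φ(-5.849) = 0.7572 + 0.0000 = 0.7572.
Type II error: β = 1 − power = 1 − 0.7572 = 0.2428.

β ≈ 0.243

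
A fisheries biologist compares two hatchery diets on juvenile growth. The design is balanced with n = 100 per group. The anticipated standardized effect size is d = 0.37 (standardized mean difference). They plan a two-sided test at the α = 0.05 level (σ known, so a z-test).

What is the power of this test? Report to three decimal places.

Noncentrality parameter: δ = d·√(n/2) = 0.37 × √(100/2) = 2.6163
Critical value for a two-sided test at α = 0.05: z_{α/2} = 1.960.
Power = Φ(δ − 1.960) + Φ(−δ − 1.960) = Φ(0.656) + Φ(-4.576) = 0.7442 + 0.0000 = 0.7442.

Power ≈ 0.744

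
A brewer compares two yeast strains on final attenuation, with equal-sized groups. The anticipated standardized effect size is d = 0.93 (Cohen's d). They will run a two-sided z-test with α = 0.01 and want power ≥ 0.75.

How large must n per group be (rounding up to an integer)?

n = 25 per group

Set Φ(δ − 2.576) = 0.75; then δ − 2.576 = Φ⁻¹(0.75) = 0.674, giving δ = 3.250.
(The Φ(−δ − z_{α/2}) term is vanishingly small for δ > 0 and is dropped in the standard sample-size formula.)
δ = d·√(n/2) ⇒ n = 2(δ/d)² = 2 × (3.250 / 0.93)² = 24.43.
Rounding up, n = 25 per group.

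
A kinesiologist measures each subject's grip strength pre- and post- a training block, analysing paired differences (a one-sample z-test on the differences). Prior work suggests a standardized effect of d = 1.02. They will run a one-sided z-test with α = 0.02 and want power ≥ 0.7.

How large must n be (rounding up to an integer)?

For power 0.7 need Φ(δ − z_{0.02}) = 0.7, so δ = z_{0.02} + z_{0.30} = 2.054 + 0.524 = 2.578.
δ = d·√n ⇒ n = (δ/d)² = (2.578 / 1.02)² = 6.39.
Round up to the next whole unit.

n = 7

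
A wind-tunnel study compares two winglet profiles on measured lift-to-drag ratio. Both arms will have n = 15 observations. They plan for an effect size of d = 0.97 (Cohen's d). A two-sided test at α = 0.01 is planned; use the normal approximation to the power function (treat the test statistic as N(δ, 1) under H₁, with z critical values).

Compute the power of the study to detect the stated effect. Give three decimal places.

Power ≈ 0.532

Noncentrality parameter: δ = d·√(n/2) = 0.97 × √(15/2) = 2.6565
Two-sided α = 0.01 → critical value z_{0.005} = 2.576.
Power = Φ(δ − 2.576) + Φ(−δ − 2.576) = Φ(0.081) + Φ(-5.232) = 0.5321 + 0.0000 = 0.5321.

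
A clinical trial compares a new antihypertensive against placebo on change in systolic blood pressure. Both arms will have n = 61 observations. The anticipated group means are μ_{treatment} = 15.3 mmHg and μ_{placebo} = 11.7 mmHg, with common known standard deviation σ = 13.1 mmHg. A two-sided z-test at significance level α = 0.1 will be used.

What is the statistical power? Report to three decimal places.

Power ≈ 0.450

Standardized effect: d = |μ_{treatment} − μ_{placebo}| / σ = |15.3 − 11.7| / 13.1 = 0.2748
Noncentrality parameter: δ = d·√(n/2) = 0.2748 × √(61/2) = 1.5177
Critical value for a two-sided test at α = 0.1: z_{α/2} = 1.645.
Power = Φ(δ − 1.645) + Φ(−δ − 1.645) = Φ(-0.127) + Φ(-3.163) = 0.4494 + 0.0008 = 0.4502.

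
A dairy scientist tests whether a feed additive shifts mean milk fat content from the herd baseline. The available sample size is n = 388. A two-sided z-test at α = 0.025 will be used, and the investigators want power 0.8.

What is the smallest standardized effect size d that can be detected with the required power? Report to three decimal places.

Need Φ(δ − 2.241) = 0.8, so δ = 2.241 + 0.842 = 3.083.
(The second rejection-region term Φ(−δ − z_{α/2}) is negligible and dropped.)
δ = d·√n ⇒ d = δ/√n = 3.083/√388 = 0.1565.

d ≈ 0.157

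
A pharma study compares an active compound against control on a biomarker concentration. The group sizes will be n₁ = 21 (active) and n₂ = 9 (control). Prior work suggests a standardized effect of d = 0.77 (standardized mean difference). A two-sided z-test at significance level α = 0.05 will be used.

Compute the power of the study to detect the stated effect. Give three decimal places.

Noncentrality parameter: δ = d / √(1/n₁ + 1/n₂) = 0.77 / √(1/21 + 1/9) = 1.9327
Critical value for a two-sided test at α = 0.05: z_{α/2} = 1.960.
Power = Φ(δ − 1.960) + Φ(−δ − 1.960) = Φ(-0.027) + Φ(-3.893) = 0.4891 + 0.0000 = 0.4892.

Power ≈ 0.489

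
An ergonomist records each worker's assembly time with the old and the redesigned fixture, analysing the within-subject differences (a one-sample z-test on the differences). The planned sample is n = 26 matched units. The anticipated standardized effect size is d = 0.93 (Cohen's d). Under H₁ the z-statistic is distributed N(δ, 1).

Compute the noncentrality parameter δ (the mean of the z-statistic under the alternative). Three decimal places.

δ = d·√n = 0.93 × √26 = 4.7421

δ ≈ 4.742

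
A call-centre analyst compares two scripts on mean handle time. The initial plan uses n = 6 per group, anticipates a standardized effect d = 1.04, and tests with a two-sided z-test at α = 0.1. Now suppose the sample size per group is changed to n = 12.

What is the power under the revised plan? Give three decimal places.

Power ≈ 0.817

With n = 12 per group: δ = d·√(n/2) = 1.04 × √(12/2) = 2.5475. Critical value z_{0.05} = 1.645.
Revised power = Φ(δ − 1.645) + Φ(−δ − 1.645) = Φ(0.903) + Φ(-4.192) = 0.8166 + 0.0000 = 0.8166.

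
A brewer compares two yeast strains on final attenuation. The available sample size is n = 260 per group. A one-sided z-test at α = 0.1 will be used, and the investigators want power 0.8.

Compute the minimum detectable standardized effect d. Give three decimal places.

d ≈ 0.186

Need Φ(δ − 1.282) = 0.8, so δ = 1.282 + 0.842 = 2.123.
δ = d·√(n/2) ⇒ d = δ/√(n/2) = 2.123/√(260/2) = 0.1862.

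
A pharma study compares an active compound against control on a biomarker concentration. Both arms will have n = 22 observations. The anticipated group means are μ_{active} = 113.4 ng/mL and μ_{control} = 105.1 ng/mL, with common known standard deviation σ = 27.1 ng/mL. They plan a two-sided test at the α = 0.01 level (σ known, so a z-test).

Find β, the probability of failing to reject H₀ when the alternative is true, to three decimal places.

Standardized effect: d = |μ_{active} − μ_{control}| / σ = |113.4 − 105.1| / 27.1 = 0.3063
Noncentrality parameter: δ = d·√(n/2) = 0.3063 × √(22/2) = 1.0158
Two-sided α = 0.01 → critical value z_{0.005} = 2.576.
Power = Φ(δ − 2.576) + Φ(−δ − 2.576) = Φ(-1.560) + Φ(-3.592) = 0.0594 + 0.0002 = 0.0595.
Type II error: β = 1 − power = 1 − 0.0595 = 0.9405.

β ≈ 0.940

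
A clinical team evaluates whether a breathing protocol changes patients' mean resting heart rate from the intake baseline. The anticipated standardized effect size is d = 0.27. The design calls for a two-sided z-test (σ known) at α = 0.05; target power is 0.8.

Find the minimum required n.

n = 108

For power 0.8 need Φ(δ − z_{0.025}) = 0.8, so δ = z_{0.025} + z_{0.20} = 1.960 + 0.842 = 2.802.
(Ignoring the negligible lower-tail rejection probability gives the usual closed-form inversion.)
δ = d·√n ⇒ n = (δ/d)² = (2.802 / 0.27)² = 107.67.
Round up to the next whole unit.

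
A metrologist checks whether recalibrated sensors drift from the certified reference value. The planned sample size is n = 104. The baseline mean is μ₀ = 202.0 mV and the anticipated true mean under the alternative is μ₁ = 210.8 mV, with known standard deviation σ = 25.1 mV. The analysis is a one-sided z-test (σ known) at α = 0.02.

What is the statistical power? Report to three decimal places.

Standardized effect: d = |μ₁ − μ₀| / σ = |210.8 − 202.0| / 25.1 = 0.3506
Noncentrality parameter: λ = d·√n = 0.3506 × √104 = 3.5754
Critical value for a one-sided test at α = 0.02: z_α = 2.054.
Power = Φ(λ − 2.054) = Φ(1.522) = 0.9360.

Power ≈ 0.936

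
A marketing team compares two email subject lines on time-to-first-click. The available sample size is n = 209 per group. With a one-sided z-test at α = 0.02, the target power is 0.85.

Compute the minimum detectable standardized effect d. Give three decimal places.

d ≈ 0.302

Need Φ(δ − 2.054) = 0.85, so δ = 2.054 + 1.036 = 3.090.
δ = d·√(n/2) ⇒ d = δ/√(n/2) = 3.090/√(209/2) = 0.3023.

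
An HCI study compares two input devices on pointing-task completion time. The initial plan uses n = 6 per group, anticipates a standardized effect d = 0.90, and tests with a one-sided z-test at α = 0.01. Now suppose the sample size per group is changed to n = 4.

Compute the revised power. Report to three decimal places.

Power ≈ 0.146

With n = 4 per group: δ = d·√(n/2) = 0.90 × √(4/2) = 1.2728. Critical value z_{0.01} = 2.326.
Revised power = P(Z > 2.326 − δ) = Φ(-1.054) = 0.1460.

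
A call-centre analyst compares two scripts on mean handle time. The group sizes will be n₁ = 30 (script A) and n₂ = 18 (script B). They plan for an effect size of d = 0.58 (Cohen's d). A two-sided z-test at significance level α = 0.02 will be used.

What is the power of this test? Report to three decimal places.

Power ≈ 0.352

Noncentrality parameter: δ = d / √(1/n₁ + 1/n₂) = 0.58 / √(1/30 + 1/18) = 1.9454
Two-sided α = 0.02 → critical value z_{0.01} = 2.326.
Power = Φ(δ − 2.326) + Φ(−δ − 2.326) = Φ(-0.381) + Φ(-4.272) = 0.3516 + 0.0000 = 0.3516.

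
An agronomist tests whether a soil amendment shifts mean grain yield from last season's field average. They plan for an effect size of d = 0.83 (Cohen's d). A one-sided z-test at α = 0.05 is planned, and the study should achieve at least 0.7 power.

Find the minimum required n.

For power 0.7 need Φ(δ − z_{0.05}) = 0.7, so δ = z_{0.05} + z_{0.30} = 1.645 + 0.524 = 2.169.
δ = d·√n ⇒ n = (δ/d)² = (2.169 / 0.83)² = 6.83.
Rounding up, n = 7.

n = 7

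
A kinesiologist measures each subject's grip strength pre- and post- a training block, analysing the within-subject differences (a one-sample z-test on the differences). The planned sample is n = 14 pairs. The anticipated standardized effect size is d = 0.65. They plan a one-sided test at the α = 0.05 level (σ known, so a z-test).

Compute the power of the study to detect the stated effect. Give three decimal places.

Power ≈ 0.784

Noncentrality parameter: δ = d·√n = 0.65 × √14 = 2.4321
Critical value for a one-sided test at α = 0.05: z_α = 1.645.
Power = P(Z > 1.645 − δ) = Φ(0.787) = 0.7844.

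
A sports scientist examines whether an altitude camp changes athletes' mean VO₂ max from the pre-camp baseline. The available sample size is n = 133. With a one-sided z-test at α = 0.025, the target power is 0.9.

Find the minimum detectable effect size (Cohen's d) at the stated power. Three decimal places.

Required noncentrality: δ = z_{0.025} + z_{0.10} = 1.960 + 1.282 = 3.242.
δ = d·√n ⇒ d = δ/√n = 3.242/√133 = 0.2811.

d ≈ 0.281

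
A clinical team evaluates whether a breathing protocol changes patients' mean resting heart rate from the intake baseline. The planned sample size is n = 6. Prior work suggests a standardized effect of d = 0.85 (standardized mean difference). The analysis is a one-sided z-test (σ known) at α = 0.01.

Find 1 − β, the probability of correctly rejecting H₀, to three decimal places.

Noncentrality parameter: δ = d·√n = 0.85 × √6 = 2.0821
One-sided α = 0.01 → critical value z_{0.01} = 2.326.
Power = Φ(δ − 2.326) = Φ(-0.244) = 0.4035.

Power ≈ 0.404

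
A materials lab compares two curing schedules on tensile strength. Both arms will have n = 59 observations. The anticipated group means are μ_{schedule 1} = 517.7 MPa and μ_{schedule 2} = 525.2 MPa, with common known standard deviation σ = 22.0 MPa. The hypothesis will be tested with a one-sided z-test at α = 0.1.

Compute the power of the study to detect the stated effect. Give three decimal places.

Standardized effect: d = |μ_{schedule 1} − μ_{schedule 2}| / σ = |517.7 − 525.2| / 22.0 = 0.3409
Noncentrality parameter: δ = d·√(n/2) = 0.3409 × √(59/2) = 1.8516
Critical value for a one-sided test at α = 0.1: z_α = 1.282.
Power = P(Z > 1.282 − δ) = Φ(0.570) = 0.7157.

Power ≈ 0.716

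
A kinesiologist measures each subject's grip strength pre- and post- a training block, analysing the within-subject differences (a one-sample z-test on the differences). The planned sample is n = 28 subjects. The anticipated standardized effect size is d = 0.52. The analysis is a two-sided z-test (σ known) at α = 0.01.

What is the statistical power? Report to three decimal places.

Power ≈ 0.570

Noncentrality parameter: δ = d·√n = 0.52 × √28 = 2.7516
Critical value for a two-sided test at α = 0.01: z_{α/2} = 2.576.
Power = Φ(δ − 2.576) + Φ(−δ − 2.576) = Φ(0.176) + Φ(-5.327) = 0.5698 + 0.0000 = 0.5698.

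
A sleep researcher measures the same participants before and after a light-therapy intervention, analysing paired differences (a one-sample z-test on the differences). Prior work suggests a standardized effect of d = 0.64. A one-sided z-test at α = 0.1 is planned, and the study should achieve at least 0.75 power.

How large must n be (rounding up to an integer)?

Set Φ(δ − 1.282) = 0.75; then δ − 1.282 = Φ⁻¹(0.75) = 0.674, giving δ = 1.956.
δ = d·√n ⇒ n = (δ/d)² = (1.956 / 0.64)² = 9.34.
Round up to the next whole unit.

n = 10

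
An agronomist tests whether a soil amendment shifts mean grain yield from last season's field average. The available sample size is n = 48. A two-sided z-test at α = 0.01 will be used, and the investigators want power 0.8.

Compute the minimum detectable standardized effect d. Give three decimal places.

Need Φ(δ − 2.576) = 0.8, so δ = 2.576 + 0.842 = 3.417.
(The second rejection-region term Φ(−δ − z_{α/2}) is negligible and dropped.)
δ = d·√n ⇒ d = δ/√n = 3.417/√48 = 0.4933.

d ≈ 0.493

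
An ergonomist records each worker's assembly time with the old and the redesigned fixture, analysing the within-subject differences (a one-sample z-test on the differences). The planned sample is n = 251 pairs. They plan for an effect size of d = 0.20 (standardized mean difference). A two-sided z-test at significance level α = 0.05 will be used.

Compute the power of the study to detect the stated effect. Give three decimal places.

Power ≈ 0.887

Noncentrality parameter: δ = d·√n = 0.20 × √251 = 3.1686
Two-sided α = 0.05 → critical value z_{0.025} = 1.960.
Power = Φ(δ − 1.960) + Φ(−δ − 1.960) = Φ(1.209) + Φ(-5.129) = 0.8866 + 0.0000 = 0.8866.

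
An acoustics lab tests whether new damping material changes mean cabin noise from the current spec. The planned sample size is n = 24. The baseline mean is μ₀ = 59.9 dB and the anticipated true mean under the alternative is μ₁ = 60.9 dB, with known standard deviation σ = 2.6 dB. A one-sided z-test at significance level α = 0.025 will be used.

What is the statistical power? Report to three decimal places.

Standardized effect: d = |μ₁ − μ₀| / σ = |60.9 − 59.9| / 2.6 = 0.3846
Noncentrality parameter: δ = d·√n = 0.3846 × √24 = 1.8842
Critical value for a one-sided test at α = 0.025: z_α = 1.960.
Power = P(Z > 1.960 − δ) = Φ(-0.076) = 0.4698.

Power ≈ 0.470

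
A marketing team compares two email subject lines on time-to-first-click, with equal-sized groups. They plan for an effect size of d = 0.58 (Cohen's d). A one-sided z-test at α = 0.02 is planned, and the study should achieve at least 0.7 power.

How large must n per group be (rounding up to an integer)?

For power 0.7 need Φ(δ − z_{0.02}) = 0.7, so δ = z_{0.02} + z_{0.30} = 2.054 + 0.524 = 2.578.
δ = d·√(n/2) ⇒ n = 2(δ/d)² = 2 × (2.578 / 0.58)² = 39.52.
Rounding up, n = 40 per group.

n = 40 per group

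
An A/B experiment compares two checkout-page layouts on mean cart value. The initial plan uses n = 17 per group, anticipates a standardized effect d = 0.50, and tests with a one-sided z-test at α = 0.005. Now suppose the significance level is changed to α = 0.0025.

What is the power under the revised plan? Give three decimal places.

Power ≈ 0.089

δ = d·√(n/2) = 0.50 × √(17/2) = 1.4577 (unchanged). New critical value: z_{0.0025} = 2.807.
Revised power = P(Z > 2.807 − δ) = Φ(-1.349) = 0.0886.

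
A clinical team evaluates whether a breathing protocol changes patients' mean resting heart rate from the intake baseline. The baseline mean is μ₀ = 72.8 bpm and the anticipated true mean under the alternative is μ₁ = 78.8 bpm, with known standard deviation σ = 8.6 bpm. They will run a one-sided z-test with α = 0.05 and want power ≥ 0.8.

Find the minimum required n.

Standardized effect: d = |μ₁ − μ₀| / σ = |78.8 − 72.8| / 8.6 = 0.6977
Set Φ(δ − 1.645) = 0.8; then δ − 1.645 = Φ⁻¹(0.8) = 0.842, giving δ = 2.486.
δ = d·√n ⇒ n = (δ/d)² = (2.486 / 0.6977)² = 12.70.
Rounding up, n = 13.

n = 13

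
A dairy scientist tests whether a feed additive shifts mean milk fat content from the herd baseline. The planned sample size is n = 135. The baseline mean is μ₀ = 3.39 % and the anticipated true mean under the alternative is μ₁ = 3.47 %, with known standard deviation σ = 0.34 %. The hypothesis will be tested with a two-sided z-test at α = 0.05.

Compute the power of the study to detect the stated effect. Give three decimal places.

Standardized effect: d = |μ₁ − μ₀| / σ = |3.47 − 3.39| / 0.34 = 0.2353
Noncentrality parameter: δ = d·√n = 0.2353 × √135 = 2.7339
Two-sided α = 0.05 → critical value z_{0.025} = 1.960.
Power = Φ(δ − 1.960) + Φ(−δ − 1.960) = Φ(0.774) + Φ(-4.694) = 0.7805 + 0.0000 = 0.7805.

Power ≈ 0.781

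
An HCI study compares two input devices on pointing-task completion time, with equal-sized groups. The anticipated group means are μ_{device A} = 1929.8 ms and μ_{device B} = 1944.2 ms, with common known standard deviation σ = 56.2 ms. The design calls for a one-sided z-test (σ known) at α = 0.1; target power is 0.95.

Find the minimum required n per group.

n = 261 per group

Standardized effect: d = |μ_{device A} − μ_{device B}| / σ = |1929.8 − 1944.2| / 56.2 = 0.2562
For power 0.95 need Φ(δ − z_{0.1}) = 0.95, so δ = z_{0.1} + z_{0.05} = 1.282 + 1.645 = 2.926.
δ = d·√(n/2) ⇒ n = 2(δ/d)² = 2 × (2.926 / 0.2562)² = 260.88.
Round up to the next whole unit.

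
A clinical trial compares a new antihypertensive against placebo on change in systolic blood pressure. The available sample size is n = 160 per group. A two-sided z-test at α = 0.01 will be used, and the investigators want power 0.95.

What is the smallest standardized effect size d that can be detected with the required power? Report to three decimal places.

Required noncentrality: δ = z_{0.005} + z_{0.05} = 2.576 + 1.645 = 4.221.
(Lower-tail contribution to power is negligible for δ > 0.)
δ = d·√(n/2) ⇒ d = δ/√(n/2) = 4.221/√(160/2) = 0.4719.

d ≈ 0.472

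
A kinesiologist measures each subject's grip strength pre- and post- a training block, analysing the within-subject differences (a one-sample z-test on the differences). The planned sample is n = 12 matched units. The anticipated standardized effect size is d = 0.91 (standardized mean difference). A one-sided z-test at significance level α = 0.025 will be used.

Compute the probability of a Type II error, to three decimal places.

β ≈ 0.117

Noncentrality parameter: δ = d·√n = 0.91 × √12 = 3.1523
One-sided α = 0.025 → critical value z_{0.025} = 1.960.
Power = P(Z > 1.960 − δ) = Φ(1.192) = 0.8834.
Type II error: β = 1 − power = 1 − 0.8834 = 0.1166.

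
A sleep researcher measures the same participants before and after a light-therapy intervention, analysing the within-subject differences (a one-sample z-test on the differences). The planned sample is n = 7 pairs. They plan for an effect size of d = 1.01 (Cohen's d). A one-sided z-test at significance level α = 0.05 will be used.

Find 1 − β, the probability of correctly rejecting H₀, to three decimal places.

Noncentrality parameter: δ = d·√n = 1.01 × √7 = 2.6722
One-sided α = 0.05 → critical value z_{0.05} = 1.645.
Power = P(Z > 1.645 − δ) = Φ(1.027) = 0.8479.

Power ≈ 0.848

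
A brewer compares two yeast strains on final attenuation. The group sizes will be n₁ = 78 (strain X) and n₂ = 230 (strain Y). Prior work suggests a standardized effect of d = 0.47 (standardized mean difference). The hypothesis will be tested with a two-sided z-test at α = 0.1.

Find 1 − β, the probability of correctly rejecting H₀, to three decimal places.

Noncentrality parameter: δ = d / √(1/n₁ + 1/n₂) = 0.47 / √(1/78 + 1/230) = 3.5870
Critical value for a two-sided test at α = 0.1: z_{α/2} = 1.645.
Power = Φ(δ − 1.645) + Φ(−δ − 1.645) = Φ(1.942) + Φ(-5.232) = 0.9739 + 0.0000 = 0.9739.

Power ≈ 0.974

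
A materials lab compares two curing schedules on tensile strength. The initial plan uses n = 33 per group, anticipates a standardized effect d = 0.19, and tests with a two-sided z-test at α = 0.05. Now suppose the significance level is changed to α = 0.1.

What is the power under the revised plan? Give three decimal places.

Power ≈ 0.199

δ = d·√(n/2) = 0.19 × √(33/2) = 0.7718 (unchanged). New critical value: z_{0.05} = 1.645.
Revised power = Φ(δ − 1.645) + Φ(−δ − 1.645) = Φ(-0.873) + Φ(-2.417) = 0.1913 + 0.0078 = 0.1991.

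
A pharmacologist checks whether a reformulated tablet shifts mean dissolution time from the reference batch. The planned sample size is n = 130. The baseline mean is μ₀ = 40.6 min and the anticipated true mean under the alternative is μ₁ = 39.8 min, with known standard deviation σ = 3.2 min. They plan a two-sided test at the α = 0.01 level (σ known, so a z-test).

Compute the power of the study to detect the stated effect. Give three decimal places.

Power ≈ 0.608

Standardized effect: d = |μ₁ − μ₀| / σ = |39.8 − 40.6| / 3.2 = 0.2500
Noncentrality parameter: δ = d·√n = 0.2500 × √130 = 2.8504
Two-sided α = 0.01 → critical value z_{0.005} = 2.576.
Power = Φ(δ − 2.576) + Φ(−δ − 2.576) = Φ(0.275) + Φ(-5.426) = 0.6082 + 0.0000 = 0.6082.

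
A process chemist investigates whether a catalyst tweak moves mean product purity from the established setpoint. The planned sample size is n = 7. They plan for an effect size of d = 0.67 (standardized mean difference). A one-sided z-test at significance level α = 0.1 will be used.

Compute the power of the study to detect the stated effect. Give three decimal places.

Power ≈ 0.688

Noncentrality parameter: δ = d·√n = 0.67 × √7 = 1.7727
Critical value for a one-sided test at α = 0.1: z_α = 1.282.
Power = Φ(δ − 1.282) = Φ(0.491) = 0.6883.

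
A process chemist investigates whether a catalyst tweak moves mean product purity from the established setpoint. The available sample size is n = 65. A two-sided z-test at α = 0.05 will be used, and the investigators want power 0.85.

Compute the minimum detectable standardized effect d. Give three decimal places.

d ≈ 0.372

Need Φ(δ − 1.960) = 0.85, so δ = 1.960 + 1.036 = 2.996.
(The second rejection-region term Φ(−δ − z_{α/2}) is negligible and dropped.)
δ = d·√n ⇒ d = δ/√n = 2.996/√65 = 0.3717.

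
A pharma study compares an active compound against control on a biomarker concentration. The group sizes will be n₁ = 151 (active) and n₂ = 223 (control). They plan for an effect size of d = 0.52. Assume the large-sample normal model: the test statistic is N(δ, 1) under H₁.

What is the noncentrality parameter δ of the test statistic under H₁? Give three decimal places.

The noncentrality parameter scales effect size by the design's sample-size factor: δ = d / √(1/n₁ + 1/n₂) = 0.52 / √(1/151 + 1/223) = 4.9341

δ ≈ 4.934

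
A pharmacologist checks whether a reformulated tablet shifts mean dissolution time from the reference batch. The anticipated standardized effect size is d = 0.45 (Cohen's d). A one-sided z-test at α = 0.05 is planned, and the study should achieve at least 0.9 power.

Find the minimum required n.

n = 43

Set Φ(δ − 1.645) = 0.9; then δ − 1.645 = Φ⁻¹(0.9) = 1.282, giving δ = 2.926.
δ = d·√n ⇒ n = (δ/d)² = (2.926 / 0.45)² = 42.29.
Rounding up, n = 43.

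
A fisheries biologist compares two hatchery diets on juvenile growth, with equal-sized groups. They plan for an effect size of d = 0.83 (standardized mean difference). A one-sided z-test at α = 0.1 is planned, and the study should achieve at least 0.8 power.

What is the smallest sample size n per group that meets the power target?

For power 0.8 need Φ(δ − z_{0.1}) = 0.8, so δ = z_{0.1} + z_{0.20} = 1.282 + 0.842 = 2.123.
δ = d·√(n/2) ⇒ n = 2(δ/d)² = 2 × (2.123 / 0.83)² = 13.09.
Rounding up, n = 14 per group.

n = 14 per group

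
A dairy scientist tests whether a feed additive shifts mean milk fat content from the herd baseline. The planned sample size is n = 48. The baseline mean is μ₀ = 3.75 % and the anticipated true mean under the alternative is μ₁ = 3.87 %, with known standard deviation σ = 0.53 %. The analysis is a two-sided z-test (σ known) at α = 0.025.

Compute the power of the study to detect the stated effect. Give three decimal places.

Power ≈ 0.251

Standardized effect: d = |μ₁ − μ₀| / σ = |3.87 − 3.75| / 0.53 = 0.2264
Noncentrality parameter: δ = d·√n = 0.2264 × √48 = 1.5686
Two-sided α = 0.025 → critical value z_{0.0125} = 2.241.
Power = Φ(δ − 2.241) + Φ(−δ − 2.241) = Φ(-0.673) + Φ(-3.810) = 0.2506 + 0.0001 = 0.2506.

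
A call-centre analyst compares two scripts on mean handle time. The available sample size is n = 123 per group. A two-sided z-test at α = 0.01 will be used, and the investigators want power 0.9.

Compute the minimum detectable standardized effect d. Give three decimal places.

d ≈ 0.492

Need Φ(δ − 2.576) = 0.9, so δ = 2.576 + 1.282 = 3.857.
(Lower-tail contribution to power is negligible for δ > 0.)
δ = d·√(n/2) ⇒ d = δ/√(n/2) = 3.857/√(123/2) = 0.4919.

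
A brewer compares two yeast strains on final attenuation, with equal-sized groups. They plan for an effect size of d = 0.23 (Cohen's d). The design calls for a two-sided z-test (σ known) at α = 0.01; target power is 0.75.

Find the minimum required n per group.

n = 400 per group

Set Φ(δ − 2.576) = 0.75; then δ − 2.576 = Φ⁻¹(0.75) = 0.674, giving δ = 3.250.
(For δ > 0 the lower-tail rejection region contributes negligibly to power, so the one-term inversion is standard.)
δ = d·√(n/2) ⇒ n = 2(δ/d)² = 2 × (3.250 / 0.23)² = 399.42.
Rounding up, n = 400 per group.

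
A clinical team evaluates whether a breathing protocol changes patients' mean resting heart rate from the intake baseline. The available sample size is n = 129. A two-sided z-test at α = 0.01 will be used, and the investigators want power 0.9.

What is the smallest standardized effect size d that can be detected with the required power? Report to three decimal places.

Need Φ(δ − 2.576) = 0.9, so δ = 2.576 + 1.282 = 3.857.
(The second rejection-region term Φ(−δ − z_{α/2}) is negligible and dropped.)
δ = d·√n ⇒ d = δ/√n = 3.857/√129 = 0.3396.

d ≈ 0.340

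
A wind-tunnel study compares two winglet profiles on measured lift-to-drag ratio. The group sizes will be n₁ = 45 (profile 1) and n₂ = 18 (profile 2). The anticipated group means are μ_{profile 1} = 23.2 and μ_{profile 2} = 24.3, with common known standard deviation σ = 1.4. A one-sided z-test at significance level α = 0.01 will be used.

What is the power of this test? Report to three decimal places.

Standardized effect: d = |μ_{profile 1} − μ_{profile 2}| / σ = |23.2 − 24.3| / 1.4 = 0.7857
Noncentrality parameter: λ = d / √(1/n₁ + 1/n₂) = 0.7857 / √(1/45 + 1/18) = 2.8173
Critical value for a one-sided test at α = 0.01: z_α = 2.326.
Power = Φ(λ − 2.326) = Φ(0.491) = 0.6883.

Power ≈ 0.688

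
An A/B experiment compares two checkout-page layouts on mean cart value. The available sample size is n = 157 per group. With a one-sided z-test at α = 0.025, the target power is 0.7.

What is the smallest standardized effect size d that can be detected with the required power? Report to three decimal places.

Need Φ(δ − 1.960) = 0.7, so δ = 1.960 + 0.524 = 2.484.
δ = d·√(n/2) ⇒ d = δ/√(n/2) = 2.484/√(157/2) = 0.2804.

d ≈ 0.280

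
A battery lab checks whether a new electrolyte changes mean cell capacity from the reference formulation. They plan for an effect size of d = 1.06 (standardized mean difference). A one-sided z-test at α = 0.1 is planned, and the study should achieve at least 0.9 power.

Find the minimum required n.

n = 6

For power 0.9 need Φ(δ − z_{0.1}) = 0.9, so δ = z_{0.1} + z_{0.10} = 1.282 + 1.282 = 2.563.
δ = d·√n ⇒ n = (δ/d)² = (2.563 / 1.06)² = 5.85.
Rounding up, n = 6.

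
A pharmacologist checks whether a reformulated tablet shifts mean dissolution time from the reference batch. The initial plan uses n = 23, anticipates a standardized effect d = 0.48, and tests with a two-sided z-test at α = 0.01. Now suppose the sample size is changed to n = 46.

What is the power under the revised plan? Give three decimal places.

With n = 46: δ = d·√n = 0.48 × √46 = 3.2555. Critical value z_{0.005} = 2.576.
Revised power = Φ(δ − 2.576) + Φ(−δ − 2.576) = Φ(0.680) + Φ(-5.831) = 0.7516 + 0.0000 = 0.7516.

Power ≈ 0.752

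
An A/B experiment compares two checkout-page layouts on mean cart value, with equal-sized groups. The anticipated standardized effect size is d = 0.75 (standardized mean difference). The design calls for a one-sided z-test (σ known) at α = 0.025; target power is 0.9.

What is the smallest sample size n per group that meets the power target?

Set Φ(δ − 1.960) = 0.9; then δ − 1.960 = Φ⁻¹(0.9) = 1.282, giving δ = 3.242.
δ = d·√(n/2) ⇒ n = 2(δ/d)² = 2 × (3.242 / 0.75)² = 37.36.
Rounding up, n = 38 per group.

n = 38 per group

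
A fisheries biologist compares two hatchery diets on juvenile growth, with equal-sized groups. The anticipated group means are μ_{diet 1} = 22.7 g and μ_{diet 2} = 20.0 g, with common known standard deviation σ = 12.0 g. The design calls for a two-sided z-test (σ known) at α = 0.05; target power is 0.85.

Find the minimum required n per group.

Standardized effect: d = |μ_{diet 1} − μ_{diet 2}| / σ = |22.7 − 20.0| / 12.0 = 0.2250
For power 0.85 need Φ(δ − z_{0.025}) = 0.85, so δ = z_{0.025} + z_{0.15} = 1.960 + 1.036 = 2.996.
(For δ > 0 the lower-tail rejection region contributes negligibly to power, so the one-term inversion is standard.)
δ = d·√(n/2) ⇒ n = 2(δ/d)² = 2 × (2.996 / 0.2250)² = 354.70.
Round up to the next whole unit.

n = 355 per group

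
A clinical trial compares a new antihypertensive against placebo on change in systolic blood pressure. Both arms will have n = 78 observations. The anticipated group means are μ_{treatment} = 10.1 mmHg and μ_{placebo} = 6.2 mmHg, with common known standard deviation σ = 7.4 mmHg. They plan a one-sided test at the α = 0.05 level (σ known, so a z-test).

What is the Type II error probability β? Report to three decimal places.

β ≈ 0.050

Standardized effect: d = |μ_{treatment} − μ_{placebo}| / σ = |10.1 − 6.2| / 7.4 = 0.5270
Noncentrality parameter: δ = d·√(n/2) = 0.5270 × √(78/2) = 3.2913
One-sided α = 0.05 → critical value z_{0.05} = 1.645.
Power = Φ(δ − 1.645) = Φ(1.646) = 0.9502.
Type II error: β = 1 − power = 1 − 0.9502 = 0.0498.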